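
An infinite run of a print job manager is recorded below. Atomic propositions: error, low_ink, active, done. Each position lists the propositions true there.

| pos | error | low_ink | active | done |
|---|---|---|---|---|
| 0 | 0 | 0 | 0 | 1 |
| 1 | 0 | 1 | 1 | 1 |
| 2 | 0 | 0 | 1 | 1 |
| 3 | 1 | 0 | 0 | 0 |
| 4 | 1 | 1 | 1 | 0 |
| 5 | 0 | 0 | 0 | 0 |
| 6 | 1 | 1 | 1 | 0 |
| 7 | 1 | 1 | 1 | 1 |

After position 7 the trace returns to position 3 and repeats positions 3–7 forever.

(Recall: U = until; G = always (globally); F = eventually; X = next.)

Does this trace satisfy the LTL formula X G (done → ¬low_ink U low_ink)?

The position after 0 is 1; G (done → ¬low_ink U low_ink) is true there.

Yes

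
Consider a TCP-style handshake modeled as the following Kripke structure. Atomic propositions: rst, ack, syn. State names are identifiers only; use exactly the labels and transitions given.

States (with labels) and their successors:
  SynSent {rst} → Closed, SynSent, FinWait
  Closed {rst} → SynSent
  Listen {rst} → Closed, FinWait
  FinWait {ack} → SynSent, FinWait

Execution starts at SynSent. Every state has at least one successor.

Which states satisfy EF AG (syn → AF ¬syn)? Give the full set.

States satisfying AG (syn → AF ¬syn): {SynSent, Closed, Listen, FinWait}.
States satisfying EF AG (syn → AF ¬syn): {SynSent, Closed, Listen, FinWait}.

{SynSent, Closed, Listen, FinWait}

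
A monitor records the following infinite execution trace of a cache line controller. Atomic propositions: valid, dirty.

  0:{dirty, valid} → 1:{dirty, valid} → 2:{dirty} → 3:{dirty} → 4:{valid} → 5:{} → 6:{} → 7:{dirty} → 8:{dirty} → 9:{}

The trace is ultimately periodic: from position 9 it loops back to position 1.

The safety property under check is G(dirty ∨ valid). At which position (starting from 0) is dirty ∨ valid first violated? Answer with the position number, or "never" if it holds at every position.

Check dirty ∨ valid at each position in order: 0 ✓, 1 ✓, 2 ✓, 3 ✓, 4 ✓.
At position 5 the labels are {}, so dirty ∨ valid is false there. This is the first violation.

5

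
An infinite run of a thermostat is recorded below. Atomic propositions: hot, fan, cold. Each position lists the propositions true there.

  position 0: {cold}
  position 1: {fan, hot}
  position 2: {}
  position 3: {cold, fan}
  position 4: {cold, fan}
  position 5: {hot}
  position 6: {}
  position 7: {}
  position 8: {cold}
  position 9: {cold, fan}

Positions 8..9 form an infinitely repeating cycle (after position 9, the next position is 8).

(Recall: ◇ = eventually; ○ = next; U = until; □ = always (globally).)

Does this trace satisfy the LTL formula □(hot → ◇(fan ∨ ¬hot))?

hot → ◇(fan ∨ ¬hot) holds at every position 0..9, and those are all positions ever visited, so □(hot → ◇(fan ∨ ¬hot)) holds.
Positions where hot holds: 1, 5.
Check ◇(fan ∨ ¬hot) at each: 1→ok, 5→ok.

Satisfied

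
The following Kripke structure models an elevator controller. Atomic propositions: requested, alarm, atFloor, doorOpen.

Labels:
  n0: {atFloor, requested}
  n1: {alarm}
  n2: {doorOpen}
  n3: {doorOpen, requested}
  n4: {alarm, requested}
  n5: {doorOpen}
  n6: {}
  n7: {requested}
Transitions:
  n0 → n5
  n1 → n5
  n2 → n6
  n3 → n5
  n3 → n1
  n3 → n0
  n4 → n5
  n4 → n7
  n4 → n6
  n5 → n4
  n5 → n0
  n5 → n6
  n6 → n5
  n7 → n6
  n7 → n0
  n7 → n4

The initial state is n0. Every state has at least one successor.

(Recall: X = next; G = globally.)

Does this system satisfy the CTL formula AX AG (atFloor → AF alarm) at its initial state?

No

States satisfying AG (atFloor → AF alarm): ∅.
States satisfying AX AG (atFloor → AF alarm): ∅.
n0 ∉ Sat(AX AG (atFloor → AF alarm)).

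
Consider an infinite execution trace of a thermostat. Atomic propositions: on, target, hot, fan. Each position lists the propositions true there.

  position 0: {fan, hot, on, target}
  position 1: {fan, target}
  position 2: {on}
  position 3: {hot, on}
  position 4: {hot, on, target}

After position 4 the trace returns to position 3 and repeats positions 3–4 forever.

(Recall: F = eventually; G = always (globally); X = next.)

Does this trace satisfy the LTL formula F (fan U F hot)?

Satisfied

fan U F hot holds at position 0, which is reachable from 0, so F (fan U F hot) holds.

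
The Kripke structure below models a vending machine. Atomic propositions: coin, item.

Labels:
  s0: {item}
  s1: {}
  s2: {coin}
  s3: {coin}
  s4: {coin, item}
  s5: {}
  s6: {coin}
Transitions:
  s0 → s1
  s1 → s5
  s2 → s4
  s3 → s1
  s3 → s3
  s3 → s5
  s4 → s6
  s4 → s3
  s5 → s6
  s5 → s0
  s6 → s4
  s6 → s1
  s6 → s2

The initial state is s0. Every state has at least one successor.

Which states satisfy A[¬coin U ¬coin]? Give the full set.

States satisfying ¬coin: {s0, s1, s5}.
States satisfying A[¬coin U ¬coin]: {s0, s1, s5}.

{s0, s1, s5}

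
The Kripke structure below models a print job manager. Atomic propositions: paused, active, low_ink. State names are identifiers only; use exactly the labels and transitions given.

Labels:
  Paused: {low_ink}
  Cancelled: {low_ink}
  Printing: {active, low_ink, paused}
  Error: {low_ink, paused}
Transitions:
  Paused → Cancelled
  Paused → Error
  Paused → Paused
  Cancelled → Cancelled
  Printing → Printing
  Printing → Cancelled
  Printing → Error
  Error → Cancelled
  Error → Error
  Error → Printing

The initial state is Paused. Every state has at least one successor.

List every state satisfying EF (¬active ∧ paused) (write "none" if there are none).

{Paused, Printing, Error}

States satisfying ¬active ∧ paused: {Error}.
States satisfying EF (¬active ∧ paused): {Paused, Printing, Error}.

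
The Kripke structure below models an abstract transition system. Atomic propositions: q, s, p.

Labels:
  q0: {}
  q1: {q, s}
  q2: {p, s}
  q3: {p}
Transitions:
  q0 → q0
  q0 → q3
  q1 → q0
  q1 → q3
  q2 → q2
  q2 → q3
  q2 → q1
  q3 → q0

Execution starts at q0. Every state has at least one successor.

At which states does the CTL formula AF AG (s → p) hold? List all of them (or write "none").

States satisfying AG (s → p): {q0, q3}.
States satisfying AF AG (s → p): {q0, q1, q3}.

{q0, q1, q3}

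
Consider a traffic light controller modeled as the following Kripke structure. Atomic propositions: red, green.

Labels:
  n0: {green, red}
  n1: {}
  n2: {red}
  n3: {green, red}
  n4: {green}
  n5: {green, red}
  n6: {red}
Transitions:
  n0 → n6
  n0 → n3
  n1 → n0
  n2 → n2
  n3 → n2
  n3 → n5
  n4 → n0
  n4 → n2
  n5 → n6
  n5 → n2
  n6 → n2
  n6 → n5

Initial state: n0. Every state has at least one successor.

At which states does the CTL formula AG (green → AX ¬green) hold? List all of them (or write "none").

{n2, n5, n6}

States satisfying green → AX ¬green: {n1, n2, n5, n6}.
States satisfying AG (green → AX ¬green): {n2, n5, n6}.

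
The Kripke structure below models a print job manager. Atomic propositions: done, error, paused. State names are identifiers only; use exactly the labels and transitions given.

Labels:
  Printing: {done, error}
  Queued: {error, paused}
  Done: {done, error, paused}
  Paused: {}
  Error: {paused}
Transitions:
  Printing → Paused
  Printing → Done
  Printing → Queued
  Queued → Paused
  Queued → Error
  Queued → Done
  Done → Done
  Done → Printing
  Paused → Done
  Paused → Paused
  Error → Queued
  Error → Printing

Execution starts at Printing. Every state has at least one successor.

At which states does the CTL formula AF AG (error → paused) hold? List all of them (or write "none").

none

States satisfying AG (error → paused): ∅.
States satisfying AF AG (error → paused): ∅.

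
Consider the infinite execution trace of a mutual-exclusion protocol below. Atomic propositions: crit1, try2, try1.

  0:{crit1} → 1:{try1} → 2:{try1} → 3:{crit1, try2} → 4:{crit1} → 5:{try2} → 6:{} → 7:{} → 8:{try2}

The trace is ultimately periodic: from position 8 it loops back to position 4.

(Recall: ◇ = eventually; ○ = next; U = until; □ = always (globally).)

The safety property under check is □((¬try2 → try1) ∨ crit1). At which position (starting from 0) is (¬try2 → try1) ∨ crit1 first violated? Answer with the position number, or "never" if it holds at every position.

6

Check (¬try2 → try1) ∨ crit1 at each position in order: 0 ✓, 1 ✓, 2 ✓, 3 ✓, 4 ✓, 5 ✓.
At position 6 the labels are {}, so (¬try2 → try1) ∨ crit1 is false there. This is the first violation.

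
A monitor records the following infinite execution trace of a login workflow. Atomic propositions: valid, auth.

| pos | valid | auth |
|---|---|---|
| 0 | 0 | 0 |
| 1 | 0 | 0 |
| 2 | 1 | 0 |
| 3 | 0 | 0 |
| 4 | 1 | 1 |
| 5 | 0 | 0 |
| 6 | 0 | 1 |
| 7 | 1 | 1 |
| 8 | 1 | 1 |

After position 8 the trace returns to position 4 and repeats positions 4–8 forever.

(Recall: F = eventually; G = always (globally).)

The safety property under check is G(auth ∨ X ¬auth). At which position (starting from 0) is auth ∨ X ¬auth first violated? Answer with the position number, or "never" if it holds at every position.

3

Check auth ∨ X ¬auth at each position in order: 0 ✓, 1 ✓, 2 ✓.
At position 3 the labels are {} and the next position 4 has {auth, valid}, so auth ∨ X ¬auth is false there. This is the first violation.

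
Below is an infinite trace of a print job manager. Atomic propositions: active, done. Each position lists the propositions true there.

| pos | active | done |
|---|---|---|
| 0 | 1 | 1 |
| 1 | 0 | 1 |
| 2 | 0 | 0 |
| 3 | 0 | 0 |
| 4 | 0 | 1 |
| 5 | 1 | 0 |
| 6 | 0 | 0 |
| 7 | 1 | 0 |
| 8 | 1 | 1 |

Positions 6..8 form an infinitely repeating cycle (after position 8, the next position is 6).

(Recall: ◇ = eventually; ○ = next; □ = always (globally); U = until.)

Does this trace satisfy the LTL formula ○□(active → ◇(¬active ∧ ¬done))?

The position after 0 is 1; □(active → ◇(¬active ∧ ¬done)) is true there.

Yes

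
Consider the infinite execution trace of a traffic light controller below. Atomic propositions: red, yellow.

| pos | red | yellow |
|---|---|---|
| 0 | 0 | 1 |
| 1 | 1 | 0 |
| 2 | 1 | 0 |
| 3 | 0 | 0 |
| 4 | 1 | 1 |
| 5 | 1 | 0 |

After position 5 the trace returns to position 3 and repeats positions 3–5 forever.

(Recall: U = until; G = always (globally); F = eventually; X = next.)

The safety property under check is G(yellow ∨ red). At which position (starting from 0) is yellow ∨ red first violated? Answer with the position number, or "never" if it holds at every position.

3

Check yellow ∨ red at each position in order: 0 ✓, 1 ✓, 2 ✓.
At position 3 the labels are {}, so yellow ∨ red is false there. This is the first violation.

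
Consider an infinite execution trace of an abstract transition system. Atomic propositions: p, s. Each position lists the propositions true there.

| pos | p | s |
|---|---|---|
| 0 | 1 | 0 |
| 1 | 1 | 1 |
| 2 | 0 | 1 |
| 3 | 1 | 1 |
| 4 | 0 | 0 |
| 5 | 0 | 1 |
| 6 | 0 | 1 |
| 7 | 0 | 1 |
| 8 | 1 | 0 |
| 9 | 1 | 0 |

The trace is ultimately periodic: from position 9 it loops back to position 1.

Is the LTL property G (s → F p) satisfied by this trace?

s → F p holds at every position 0..9, and those are all positions ever visited, so G (s → F p) holds.
Positions where s holds: 1, 2, 3, 5, 6, 7.
Check F p at each: 1→ok, 2→ok, 3→ok, 5→ok, 6→ok, 7→ok.

Yes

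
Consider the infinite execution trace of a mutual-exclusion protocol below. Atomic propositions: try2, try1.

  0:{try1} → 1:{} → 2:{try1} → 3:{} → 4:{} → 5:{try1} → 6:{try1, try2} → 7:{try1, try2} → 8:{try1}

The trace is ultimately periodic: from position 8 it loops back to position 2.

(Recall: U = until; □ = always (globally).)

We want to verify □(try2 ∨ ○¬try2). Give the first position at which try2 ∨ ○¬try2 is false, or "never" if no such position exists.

5

Check try2 ∨ ○¬try2 at each position in order: 0 ✓, 1 ✓, 2 ✓, 3 ✓, 4 ✓.
At position 5 the labels are {try1} and the next position 6 has {try1, try2}, so try2 ∨ ○¬try2 is false there. This is the first violation.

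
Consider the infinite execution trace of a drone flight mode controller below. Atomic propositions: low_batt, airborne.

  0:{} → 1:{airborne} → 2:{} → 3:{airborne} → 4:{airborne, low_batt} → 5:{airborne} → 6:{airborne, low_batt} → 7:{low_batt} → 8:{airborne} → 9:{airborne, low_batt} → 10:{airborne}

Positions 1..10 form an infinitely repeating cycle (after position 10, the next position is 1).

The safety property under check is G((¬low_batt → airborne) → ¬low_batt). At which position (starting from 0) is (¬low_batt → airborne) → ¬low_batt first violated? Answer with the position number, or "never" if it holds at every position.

Check (¬low_batt → airborne) → ¬low_batt at each position in order: 0 ✓, 1 ✓, 2 ✓, 3 ✓.
At position 4 the labels are {airborne, low_batt}, so (¬low_batt → airborne) → ¬low_batt is false there. This is the first violation.

4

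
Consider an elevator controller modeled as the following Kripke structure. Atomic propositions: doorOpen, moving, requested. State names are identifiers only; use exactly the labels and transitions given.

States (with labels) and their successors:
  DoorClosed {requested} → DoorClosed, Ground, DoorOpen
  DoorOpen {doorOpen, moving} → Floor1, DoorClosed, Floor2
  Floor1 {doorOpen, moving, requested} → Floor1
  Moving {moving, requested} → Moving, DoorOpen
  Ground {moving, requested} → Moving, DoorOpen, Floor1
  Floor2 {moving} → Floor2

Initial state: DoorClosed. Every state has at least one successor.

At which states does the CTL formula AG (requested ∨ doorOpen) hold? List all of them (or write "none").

States satisfying requested ∨ doorOpen: {DoorClosed, DoorOpen, Floor1, Moving, Ground}.
States satisfying AG (requested ∨ doorOpen): {Floor1}.

{Floor1}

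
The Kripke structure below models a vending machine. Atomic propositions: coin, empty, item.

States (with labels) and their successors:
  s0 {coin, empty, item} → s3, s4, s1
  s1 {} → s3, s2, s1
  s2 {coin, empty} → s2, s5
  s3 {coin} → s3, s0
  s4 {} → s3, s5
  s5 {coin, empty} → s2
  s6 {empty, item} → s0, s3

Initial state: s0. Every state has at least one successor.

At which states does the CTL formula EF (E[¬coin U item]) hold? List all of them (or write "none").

States satisfying E[¬coin U item]: {s0, s6}.
States satisfying EF (E[¬coin U item]): {s0, s1, s3, s4, s6}.

{s0, s1, s3, s4, s6}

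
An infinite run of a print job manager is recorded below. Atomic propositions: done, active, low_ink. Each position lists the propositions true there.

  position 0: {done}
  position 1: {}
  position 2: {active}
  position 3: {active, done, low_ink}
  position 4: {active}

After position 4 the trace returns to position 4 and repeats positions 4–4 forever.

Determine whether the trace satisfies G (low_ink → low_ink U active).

Satisfied

low_ink → low_ink U active holds at every position 0..4, and those are all positions ever visited, so G (low_ink → low_ink U active) holds.
Positions where low_ink holds: 3.
Check low_ink U active at each: 3→ok.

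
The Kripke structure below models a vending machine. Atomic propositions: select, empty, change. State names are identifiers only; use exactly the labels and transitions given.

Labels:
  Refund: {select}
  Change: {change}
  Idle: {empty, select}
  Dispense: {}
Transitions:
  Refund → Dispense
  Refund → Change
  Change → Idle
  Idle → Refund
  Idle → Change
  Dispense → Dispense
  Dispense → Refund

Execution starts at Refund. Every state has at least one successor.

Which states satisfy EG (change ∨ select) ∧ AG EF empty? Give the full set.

{Refund, Change, Idle}

States satisfying change ∨ select: {Refund, Change, Idle}.
States satisfying EG (change ∨ select): {Refund, Change, Idle}.
States satisfying EF empty: {Refund, Change, Idle, Dispense}.
States satisfying AG EF empty: {Refund, Change, Idle, Dispense}.
States satisfying EG (change ∨ select) ∧ AG EF empty: {Refund, Change, Idle}.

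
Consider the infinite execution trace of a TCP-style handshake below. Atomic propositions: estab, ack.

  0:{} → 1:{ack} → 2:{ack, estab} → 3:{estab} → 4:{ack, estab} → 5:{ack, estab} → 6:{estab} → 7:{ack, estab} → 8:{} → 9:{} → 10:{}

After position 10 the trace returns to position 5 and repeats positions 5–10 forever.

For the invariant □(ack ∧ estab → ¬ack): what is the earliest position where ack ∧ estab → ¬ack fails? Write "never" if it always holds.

Check ack ∧ estab → ¬ack at each position in order: 0 ✓, 1 ✓.
At position 2 the labels are {ack, estab}, so ack ∧ estab → ¬ack is false there. This is the first violation.

2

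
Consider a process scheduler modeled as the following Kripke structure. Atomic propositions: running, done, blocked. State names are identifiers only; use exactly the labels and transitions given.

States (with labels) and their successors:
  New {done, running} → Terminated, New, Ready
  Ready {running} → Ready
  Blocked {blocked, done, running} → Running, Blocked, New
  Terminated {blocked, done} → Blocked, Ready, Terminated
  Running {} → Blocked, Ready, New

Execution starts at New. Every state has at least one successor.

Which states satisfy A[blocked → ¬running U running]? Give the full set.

{New, Ready, Blocked, Running}

States satisfying blocked → ¬running: {New, Ready, Terminated, Running}.
States satisfying running: {New, Ready, Blocked}.
States satisfying A[blocked → ¬running U running]: {New, Ready, Blocked, Running}.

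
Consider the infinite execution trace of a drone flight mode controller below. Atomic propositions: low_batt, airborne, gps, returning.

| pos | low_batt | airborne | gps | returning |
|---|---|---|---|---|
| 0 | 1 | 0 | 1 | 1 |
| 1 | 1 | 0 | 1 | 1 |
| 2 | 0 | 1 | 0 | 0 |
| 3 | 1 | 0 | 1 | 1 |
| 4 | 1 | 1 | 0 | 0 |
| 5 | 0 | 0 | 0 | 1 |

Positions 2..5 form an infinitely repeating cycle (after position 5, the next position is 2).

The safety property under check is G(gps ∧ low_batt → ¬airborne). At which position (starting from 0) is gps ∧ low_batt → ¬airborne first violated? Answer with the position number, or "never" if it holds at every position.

never

gps ∧ low_batt → ¬airborne holds at every position 0..5, and those are all the positions the trace ever visits, so the invariant G(gps ∧ low_batt → ¬airborne) is never violated.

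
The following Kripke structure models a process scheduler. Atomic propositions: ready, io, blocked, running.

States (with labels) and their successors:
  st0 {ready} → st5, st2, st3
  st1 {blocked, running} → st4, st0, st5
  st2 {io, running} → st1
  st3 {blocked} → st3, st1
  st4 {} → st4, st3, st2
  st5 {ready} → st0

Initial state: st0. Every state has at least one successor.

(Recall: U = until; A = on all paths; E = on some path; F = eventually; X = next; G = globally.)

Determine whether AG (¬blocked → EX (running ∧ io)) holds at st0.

No

States satisfying ¬blocked → EX (running ∧ io): {st0, st1, st3, st4}.
States satisfying AG (¬blocked → EX (running ∧ io)): ∅.
st2 is reachable from st0 and violates ¬blocked → EX (running ∧ io), so AG fails at st0.
st0 ∉ Sat(AG (¬blocked → EX (running ∧ io))).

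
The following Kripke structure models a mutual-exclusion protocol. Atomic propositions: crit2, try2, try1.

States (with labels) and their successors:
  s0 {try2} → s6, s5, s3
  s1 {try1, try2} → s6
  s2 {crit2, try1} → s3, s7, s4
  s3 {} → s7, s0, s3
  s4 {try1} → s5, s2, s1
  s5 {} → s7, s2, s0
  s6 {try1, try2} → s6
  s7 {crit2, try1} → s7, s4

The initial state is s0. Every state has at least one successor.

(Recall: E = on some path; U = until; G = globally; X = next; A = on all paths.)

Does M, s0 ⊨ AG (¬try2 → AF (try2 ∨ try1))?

States satisfying ¬try2 → AF (try2 ∨ try1): {s0, s1, s2, s4, s5, s6, s7}.
States satisfying AG (¬try2 → AF (try2 ∨ try1)): {s1, s6}.
s3 is reachable from s0 and violates ¬try2 → AF (try2 ∨ try1), so AG fails at s0.
s0 ∉ Sat(AG (¬try2 → AF (try2 ∨ try1))).

No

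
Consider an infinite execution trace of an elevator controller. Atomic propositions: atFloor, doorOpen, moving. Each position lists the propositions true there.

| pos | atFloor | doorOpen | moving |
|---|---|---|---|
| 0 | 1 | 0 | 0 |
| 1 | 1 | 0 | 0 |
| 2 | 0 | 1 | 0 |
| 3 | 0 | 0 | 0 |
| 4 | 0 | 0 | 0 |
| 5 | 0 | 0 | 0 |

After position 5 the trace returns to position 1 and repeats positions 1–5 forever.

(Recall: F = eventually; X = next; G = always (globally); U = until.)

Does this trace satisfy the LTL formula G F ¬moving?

Yes

F ¬moving holds at every position 0..5, and those are all positions ever visited, so G F ¬moving holds.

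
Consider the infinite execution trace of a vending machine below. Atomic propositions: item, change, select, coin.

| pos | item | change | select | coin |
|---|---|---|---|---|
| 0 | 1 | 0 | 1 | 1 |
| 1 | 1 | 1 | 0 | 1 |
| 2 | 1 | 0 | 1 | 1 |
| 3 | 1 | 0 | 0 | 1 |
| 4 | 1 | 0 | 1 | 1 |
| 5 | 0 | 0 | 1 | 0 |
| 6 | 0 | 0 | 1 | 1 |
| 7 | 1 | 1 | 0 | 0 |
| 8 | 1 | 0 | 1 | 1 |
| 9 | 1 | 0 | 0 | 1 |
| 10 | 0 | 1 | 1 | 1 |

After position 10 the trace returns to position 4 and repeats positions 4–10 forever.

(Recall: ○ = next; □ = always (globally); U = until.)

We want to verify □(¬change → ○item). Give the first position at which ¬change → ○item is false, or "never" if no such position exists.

Check ¬change → ○item at each position in order: 0 ✓, 1 ✓, 2 ✓, 3 ✓.
At position 4 the labels are {coin, item, select} and the next position 5 has {select}, so ¬change → ○item is false there. This is the first violation.

4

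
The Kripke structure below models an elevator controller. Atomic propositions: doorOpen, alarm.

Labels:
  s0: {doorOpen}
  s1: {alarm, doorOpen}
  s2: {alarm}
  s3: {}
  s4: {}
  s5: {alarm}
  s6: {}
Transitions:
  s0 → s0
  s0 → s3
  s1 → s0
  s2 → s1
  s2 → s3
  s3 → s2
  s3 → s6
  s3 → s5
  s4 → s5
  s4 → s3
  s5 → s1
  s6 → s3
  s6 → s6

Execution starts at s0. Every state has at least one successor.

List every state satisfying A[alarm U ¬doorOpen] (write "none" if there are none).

States satisfying alarm: {s1, s2, s5}.
States satisfying ¬doorOpen: {s2, s3, s4, s5, s6}.
States satisfying A[alarm U ¬doorOpen]: {s2, s3, s4, s5, s6}.

{s2, s3, s4, s5, s6}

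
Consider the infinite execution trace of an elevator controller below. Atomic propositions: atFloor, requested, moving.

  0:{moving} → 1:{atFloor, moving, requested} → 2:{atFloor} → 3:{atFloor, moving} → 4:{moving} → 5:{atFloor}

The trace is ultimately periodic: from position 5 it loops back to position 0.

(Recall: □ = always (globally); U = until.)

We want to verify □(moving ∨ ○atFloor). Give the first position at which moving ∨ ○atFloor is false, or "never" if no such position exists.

Check moving ∨ ○atFloor at each position in order: 0 ✓, 1 ✓, 2 ✓, 3 ✓, 4 ✓.
At position 5 the labels are {atFloor} and the next position 0 has {moving}, so moving ∨ ○atFloor is false there. This is the first violation.

5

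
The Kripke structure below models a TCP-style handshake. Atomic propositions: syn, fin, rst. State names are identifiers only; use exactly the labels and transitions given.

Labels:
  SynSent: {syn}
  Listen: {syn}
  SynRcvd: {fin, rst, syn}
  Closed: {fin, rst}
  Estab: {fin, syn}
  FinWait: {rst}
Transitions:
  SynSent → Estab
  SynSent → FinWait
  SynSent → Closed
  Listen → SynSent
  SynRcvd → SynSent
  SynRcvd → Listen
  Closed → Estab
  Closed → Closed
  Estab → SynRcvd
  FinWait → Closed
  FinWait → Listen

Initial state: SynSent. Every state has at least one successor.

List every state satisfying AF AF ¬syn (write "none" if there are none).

{Closed, FinWait}

States satisfying AF ¬syn: {Closed, FinWait}.
States satisfying AF AF ¬syn: {Closed, FinWait}.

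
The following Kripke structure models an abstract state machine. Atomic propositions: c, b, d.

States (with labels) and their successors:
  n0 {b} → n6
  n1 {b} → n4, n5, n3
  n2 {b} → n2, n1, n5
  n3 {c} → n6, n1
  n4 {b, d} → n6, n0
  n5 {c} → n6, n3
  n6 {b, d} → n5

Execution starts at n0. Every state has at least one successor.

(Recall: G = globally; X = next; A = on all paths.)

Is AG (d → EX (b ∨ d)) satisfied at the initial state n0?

States satisfying d → EX (b ∨ d): {n0, n1, n2, n3, n4, n5}.
States satisfying AG (d → EX (b ∨ d)): ∅.
n6 is reachable from n0 and violates d → EX (b ∨ d), so AG fails at n0.
n0 ∉ Sat(AG (d → EX (b ∨ d))).

No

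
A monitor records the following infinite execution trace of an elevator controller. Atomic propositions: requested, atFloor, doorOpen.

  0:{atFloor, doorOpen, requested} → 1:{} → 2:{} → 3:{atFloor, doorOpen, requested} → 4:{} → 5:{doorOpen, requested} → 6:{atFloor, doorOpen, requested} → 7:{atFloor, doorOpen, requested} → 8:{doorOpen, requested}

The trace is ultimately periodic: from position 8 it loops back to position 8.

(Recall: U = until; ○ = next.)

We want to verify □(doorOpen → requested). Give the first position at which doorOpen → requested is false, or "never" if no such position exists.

doorOpen → requested holds at every position 0..8, and those are all the positions the trace ever visits, so the invariant □(doorOpen → requested) is never violated.

never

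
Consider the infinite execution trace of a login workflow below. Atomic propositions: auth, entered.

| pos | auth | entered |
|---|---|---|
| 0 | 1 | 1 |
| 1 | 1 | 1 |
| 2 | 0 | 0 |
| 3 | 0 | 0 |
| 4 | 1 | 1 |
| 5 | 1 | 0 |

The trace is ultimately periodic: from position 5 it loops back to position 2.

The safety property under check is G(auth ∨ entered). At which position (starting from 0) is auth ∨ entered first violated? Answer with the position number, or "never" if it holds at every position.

2

Check auth ∨ entered at each position in order: 0 ✓, 1 ✓.
At position 2 the labels are {}, so auth ∨ entered is false there. This is the first violation.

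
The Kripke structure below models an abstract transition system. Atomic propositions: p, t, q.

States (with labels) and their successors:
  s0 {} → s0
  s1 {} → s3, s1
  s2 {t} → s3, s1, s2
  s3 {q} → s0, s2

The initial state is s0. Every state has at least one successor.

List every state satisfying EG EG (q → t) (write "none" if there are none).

{s0, s1, s2}

States satisfying EG (q → t): {s0, s1, s2}.
States satisfying EG EG (q → t): {s0, s1, s2}.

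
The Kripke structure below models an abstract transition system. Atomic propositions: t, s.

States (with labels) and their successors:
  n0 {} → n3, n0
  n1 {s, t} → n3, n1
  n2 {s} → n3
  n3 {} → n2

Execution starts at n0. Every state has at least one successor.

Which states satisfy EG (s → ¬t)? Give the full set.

{n0, n2, n3}

States satisfying s → ¬t: {n0, n2, n3}.
States satisfying EG (s → ¬t): {n0, n2, n3}.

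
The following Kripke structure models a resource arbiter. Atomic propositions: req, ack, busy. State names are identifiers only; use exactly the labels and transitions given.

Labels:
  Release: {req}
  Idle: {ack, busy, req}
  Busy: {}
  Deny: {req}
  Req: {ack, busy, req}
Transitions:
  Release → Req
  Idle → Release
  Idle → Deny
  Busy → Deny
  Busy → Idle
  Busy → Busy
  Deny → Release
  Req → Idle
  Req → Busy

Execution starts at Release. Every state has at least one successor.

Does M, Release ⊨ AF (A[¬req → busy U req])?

Yes

States satisfying A[¬req → busy U req]: {Release, Idle, Deny, Req}.
States satisfying AF (A[¬req → busy U req]): {Release, Idle, Deny, Req}.
Release ∈ Sat(AF (A[¬req → busy U req])).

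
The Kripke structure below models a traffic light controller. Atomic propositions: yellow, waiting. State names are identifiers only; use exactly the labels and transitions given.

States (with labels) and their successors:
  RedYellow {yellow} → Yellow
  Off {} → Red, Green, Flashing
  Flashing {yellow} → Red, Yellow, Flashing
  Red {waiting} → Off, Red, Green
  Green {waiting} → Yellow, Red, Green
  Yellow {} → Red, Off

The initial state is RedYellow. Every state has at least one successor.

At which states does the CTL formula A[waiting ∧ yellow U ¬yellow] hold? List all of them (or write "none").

States satisfying waiting ∧ yellow: ∅.
States satisfying ¬yellow: {Off, Red, Green, Yellow}.
States satisfying A[waiting ∧ yellow U ¬yellow]: {Off, Red, Green, Yellow}.

{Off, Red, Green, Yellow}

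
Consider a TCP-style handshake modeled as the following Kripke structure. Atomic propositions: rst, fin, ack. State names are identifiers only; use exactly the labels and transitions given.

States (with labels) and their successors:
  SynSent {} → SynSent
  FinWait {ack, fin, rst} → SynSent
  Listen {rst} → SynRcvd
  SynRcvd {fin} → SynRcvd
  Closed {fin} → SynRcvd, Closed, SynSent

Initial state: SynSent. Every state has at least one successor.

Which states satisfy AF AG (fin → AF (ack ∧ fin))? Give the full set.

{SynSent, FinWait}

States satisfying AG (fin → AF (ack ∧ fin)): {SynSent, FinWait}.
States satisfying AF AG (fin → AF (ack ∧ fin)): {SynSent, FinWait}.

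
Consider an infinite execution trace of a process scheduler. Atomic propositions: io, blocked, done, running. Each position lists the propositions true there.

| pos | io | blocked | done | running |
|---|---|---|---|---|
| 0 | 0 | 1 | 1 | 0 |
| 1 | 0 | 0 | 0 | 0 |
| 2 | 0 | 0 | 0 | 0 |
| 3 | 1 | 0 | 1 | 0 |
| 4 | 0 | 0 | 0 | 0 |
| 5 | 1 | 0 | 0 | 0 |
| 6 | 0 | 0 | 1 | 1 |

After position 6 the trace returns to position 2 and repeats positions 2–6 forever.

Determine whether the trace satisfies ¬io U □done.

Violated

Walking from position 0: at position 3, □done has not yet held and ¬io fails, so ¬io U □done is false.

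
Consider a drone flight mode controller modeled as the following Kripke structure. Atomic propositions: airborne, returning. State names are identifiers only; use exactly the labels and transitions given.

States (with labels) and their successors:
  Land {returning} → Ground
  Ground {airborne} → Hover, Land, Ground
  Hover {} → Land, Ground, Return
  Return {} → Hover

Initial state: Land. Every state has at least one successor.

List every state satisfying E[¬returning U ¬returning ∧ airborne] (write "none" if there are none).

{Ground, Hover, Return}

States satisfying ¬returning: {Ground, Hover, Return}.
States satisfying ¬returning ∧ airborne: {Ground}.
States satisfying E[¬returning U ¬returning ∧ airborne]: {Ground, Hover, Return}.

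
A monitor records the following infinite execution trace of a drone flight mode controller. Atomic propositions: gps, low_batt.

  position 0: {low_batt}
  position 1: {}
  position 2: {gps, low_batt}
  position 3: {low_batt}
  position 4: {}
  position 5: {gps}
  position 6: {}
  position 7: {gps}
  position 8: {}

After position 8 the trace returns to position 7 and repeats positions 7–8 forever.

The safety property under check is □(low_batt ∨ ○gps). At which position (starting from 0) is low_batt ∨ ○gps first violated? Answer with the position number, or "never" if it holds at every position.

Check low_batt ∨ ○gps at each position in order: 0 ✓, 1 ✓, 2 ✓, 3 ✓, 4 ✓.
At position 5 the labels are {gps} and the next position 6 has {}, so low_batt ∨ ○gps is false there. This is the first violation.

5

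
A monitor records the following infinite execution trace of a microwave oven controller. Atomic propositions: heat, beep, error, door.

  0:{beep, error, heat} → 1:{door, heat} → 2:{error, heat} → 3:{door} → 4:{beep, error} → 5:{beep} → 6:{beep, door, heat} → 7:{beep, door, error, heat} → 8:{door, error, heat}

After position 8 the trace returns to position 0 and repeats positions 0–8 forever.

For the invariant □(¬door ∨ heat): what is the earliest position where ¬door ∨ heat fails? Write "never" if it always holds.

Check ¬door ∨ heat at each position in order: 0 ✓, 1 ✓, 2 ✓.
At position 3 the labels are {door}, so ¬door ∨ heat is false there. This is the first violation.

3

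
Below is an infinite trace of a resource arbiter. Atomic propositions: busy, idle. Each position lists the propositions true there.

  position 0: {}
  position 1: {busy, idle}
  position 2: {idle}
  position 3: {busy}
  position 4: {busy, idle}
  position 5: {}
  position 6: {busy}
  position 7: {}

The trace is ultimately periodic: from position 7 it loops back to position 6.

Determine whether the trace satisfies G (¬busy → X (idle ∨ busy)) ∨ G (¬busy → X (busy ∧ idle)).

Satisfied

¬busy → X (idle ∨ busy) holds at every position 0..7, and those are all positions ever visited, so G (¬busy → X (idle ∨ busy)) holds.
Positions where ¬busy holds: 0, 2, 5, 7.
Check X (idle ∨ busy) at each: 0→ok, 2→ok, 5→ok, 7→ok.
¬busy → X (busy ∧ idle) must hold at every position from 0 onward. It fails at position 2, so G (¬busy → X (busy ∧ idle)) is false.
Positions where ¬busy holds: 0, 2, 5, 7.
Check X (busy ∧ idle) at each: 0→ok, 2→fails, 5→fails, 7→fails.
At position 0: G (¬busy → X (idle ∨ busy)) is true; G (¬busy → X (busy ∧ idle)) is false; so G (¬busy → X (idle ∨ busy)) ∨ G (¬busy → X (busy ∧ idle)) is true.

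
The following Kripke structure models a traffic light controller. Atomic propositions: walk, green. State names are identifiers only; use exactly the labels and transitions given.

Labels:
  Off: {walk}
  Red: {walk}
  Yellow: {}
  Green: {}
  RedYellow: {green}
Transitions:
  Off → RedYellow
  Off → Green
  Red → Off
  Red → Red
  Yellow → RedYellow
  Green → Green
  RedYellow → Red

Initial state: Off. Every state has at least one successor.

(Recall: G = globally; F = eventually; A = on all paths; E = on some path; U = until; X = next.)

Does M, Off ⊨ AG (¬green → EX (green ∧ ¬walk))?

Does not hold

States satisfying ¬green → EX (green ∧ ¬walk): {Off, Yellow, RedYellow}.
States satisfying AG (¬green → EX (green ∧ ¬walk)): ∅.
Green is reachable from Off and violates ¬green → EX (green ∧ ¬walk), so AG fails at Off.
Off ∉ Sat(AG (¬green → EX (green ∧ ¬walk))).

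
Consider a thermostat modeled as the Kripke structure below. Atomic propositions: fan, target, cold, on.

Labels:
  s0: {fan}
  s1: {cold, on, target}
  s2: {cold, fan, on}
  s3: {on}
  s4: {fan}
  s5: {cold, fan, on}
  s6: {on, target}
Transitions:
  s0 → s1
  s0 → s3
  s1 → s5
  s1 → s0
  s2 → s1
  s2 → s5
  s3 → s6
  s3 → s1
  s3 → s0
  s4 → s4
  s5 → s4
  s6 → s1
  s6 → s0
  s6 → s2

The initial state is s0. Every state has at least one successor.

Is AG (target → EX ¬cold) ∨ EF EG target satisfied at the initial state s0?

Yes

States satisfying target → EX ¬cold: {s0, s1, s2, s3, s4, s5, s6}.
States satisfying AG (target → EX ¬cold): {s0, s1, s2, s3, s4, s5, s6}.
States satisfying EG target: ∅.
States satisfying EF EG target: ∅.
States satisfying AG (target → EX ¬cold) ∨ EF EG target: {s0, s1, s2, s3, s4, s5, s6}.
s0 ∈ Sat(AG (target → EX ¬cold) ∨ EF EG target).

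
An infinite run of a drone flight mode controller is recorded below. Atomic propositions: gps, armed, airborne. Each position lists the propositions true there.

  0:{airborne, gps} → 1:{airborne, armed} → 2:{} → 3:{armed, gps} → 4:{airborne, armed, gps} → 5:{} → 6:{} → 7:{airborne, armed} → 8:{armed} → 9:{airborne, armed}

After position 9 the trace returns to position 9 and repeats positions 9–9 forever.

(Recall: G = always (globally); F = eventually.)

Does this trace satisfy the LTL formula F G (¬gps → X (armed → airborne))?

G (¬gps → X (armed → airborne)) holds at position 8, which is reachable from 0, so F G (¬gps → X (armed → airborne)) holds.

Yes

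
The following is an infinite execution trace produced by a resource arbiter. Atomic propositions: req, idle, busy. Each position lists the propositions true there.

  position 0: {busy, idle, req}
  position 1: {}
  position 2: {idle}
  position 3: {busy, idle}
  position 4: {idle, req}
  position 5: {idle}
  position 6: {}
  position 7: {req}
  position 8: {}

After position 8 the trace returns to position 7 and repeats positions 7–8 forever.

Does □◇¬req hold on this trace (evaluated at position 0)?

◇¬req holds at every position 0..8, and those are all positions ever visited, so □◇¬req holds.

Satisfied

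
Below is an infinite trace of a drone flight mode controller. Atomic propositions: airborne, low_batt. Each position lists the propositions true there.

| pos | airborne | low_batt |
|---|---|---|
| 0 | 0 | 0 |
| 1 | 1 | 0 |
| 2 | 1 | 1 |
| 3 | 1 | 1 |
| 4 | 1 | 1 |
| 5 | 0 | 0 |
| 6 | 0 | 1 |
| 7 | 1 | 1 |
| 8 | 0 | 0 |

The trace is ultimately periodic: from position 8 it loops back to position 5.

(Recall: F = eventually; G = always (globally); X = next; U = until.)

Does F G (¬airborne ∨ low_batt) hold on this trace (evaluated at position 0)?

Holds

G (¬airborne ∨ low_batt) holds at position 2, which is reachable from 0, so F G (¬airborne ∨ low_batt) holds.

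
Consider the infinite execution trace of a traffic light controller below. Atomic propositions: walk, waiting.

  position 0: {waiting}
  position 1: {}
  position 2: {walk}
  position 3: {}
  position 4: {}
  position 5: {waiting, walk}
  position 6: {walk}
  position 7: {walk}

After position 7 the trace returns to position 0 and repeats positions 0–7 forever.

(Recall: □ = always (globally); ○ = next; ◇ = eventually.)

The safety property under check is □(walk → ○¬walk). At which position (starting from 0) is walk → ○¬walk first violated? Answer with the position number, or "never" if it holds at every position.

5

Check walk → ○¬walk at each position in order: 0 ✓, 1 ✓, 2 ✓, 3 ✓, 4 ✓.
At position 5 the labels are {waiting, walk} and the next position 6 has {walk}, so walk → ○¬walk is false there. This is the first violation.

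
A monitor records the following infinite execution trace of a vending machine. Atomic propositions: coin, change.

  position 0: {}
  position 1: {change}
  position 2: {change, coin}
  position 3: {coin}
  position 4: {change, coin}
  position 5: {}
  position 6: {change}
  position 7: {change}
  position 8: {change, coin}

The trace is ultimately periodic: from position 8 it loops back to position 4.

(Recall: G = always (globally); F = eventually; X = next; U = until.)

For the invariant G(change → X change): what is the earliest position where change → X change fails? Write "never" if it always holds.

2

Check change → X change at each position in order: 0 ✓, 1 ✓.
At position 2 the labels are {change, coin} and the next position 3 has {coin}, so change → X change is false there. This is the first violation.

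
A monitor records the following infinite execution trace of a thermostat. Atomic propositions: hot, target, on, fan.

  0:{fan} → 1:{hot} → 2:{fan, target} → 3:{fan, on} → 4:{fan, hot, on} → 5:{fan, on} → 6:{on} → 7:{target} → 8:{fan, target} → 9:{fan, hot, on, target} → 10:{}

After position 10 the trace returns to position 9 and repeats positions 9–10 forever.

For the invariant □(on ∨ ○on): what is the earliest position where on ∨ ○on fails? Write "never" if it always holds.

At position 0 the labels are {fan} and the next position 1 has {hot}, so on ∨ ○on is false there. This is the first violation.

0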